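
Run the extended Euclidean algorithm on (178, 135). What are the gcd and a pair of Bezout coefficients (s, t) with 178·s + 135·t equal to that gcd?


Euclidean algorithm on (178, 135) — divide until remainder is 0:
  178 = 1 · 135 + 43
  135 = 3 · 43 + 6
  43 = 7 · 6 + 1
  6 = 6 · 1 + 0
gcd(178, 135) = 1.
Track Bezout coefficients alongside the remainders: start with r₀ = 178 = a·1 + b·0 (s = 1, t = 0) and r₁ = 135 = a·0 + b·1 (s = 0, t = 1); each new remainder r_{k+1} = r_{k-1} − q_k·r_k inherits s_{k+1} = s_{k-1} − q_k·s_k, t_{k+1} = t_{k-1} − q_k·t_k, so r_k = a·s_k + b·t_k at every step:
  q = 1: r = 43, s = 1 − 1·0 = 1, t = 0 − 1·1 = -1  (check: 178·1 + 135·(-1) = 43)
  q = 3: r = 6, s = 0 − 3·1 = -3, t = 1 − 3·(-1) = 4  (check: 178·(-3) + 135·4 = 6)
  q = 7: r = 1, s = 1 − 7·(-3) = 22, t = -1 − 7·4 = -29  (check: 178·22 + 135·(-29) = 1)
The row with r = 1 (the gcd) gives the Bezout coefficients s = 22, t = -29.
Result: 178 · (22) + 135 · (-29) = 1.

gcd(178, 135) = 1; s = 22, t = -29 (check: 178·22 + 135·(-29) = 1).


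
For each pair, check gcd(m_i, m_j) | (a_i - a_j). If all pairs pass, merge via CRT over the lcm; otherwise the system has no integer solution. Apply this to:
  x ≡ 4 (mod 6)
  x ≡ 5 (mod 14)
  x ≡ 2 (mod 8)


Moduli 6, 14, 8 are not pairwise coprime, so CRT works modulo lcm(m_i) when all pairwise compatibility conditions hold.
Pairwise compatibility: gcd(m_i, m_j) must divide a_i - a_j for every pair.
Merge one congruence at a time:
  Start: x ≡ 4 (mod 6).
  Combine with x ≡ 5 (mod 14): gcd(6, 14) = 2, and 5 - 4 = 1 is NOT divisible by 2.
    ⇒ system is inconsistent (no integer solution).

No solution (the system is inconsistent).


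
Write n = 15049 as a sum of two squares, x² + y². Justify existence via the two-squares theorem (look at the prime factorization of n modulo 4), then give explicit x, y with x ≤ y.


Step 1: Factor n = 15049 = 101 · 149.
Step 2: Check the mod-4 condition on each prime factor: 101 ≡ 1 (mod 4), exponent 1; 149 ≡ 1 (mod 4), exponent 1.
All primes ≡ 3 (mod 4) appear to even exponent (or don't appear), so by the two-squares theorem n IS expressible as a sum of two squares.
Step 3: Build a representation. Here n = 101 · 149 is a product of primes ≡ 1 (mod 4). Each prime p ≡ 1 (mod 4) is itself a sum of two squares; find a² by testing p − a² for a perfect square:
  101: 101 − 1² = 100 = 10² ⇒ 101 = 1² + 10².
  149: 149 − 1² = 148, 149 − 2² = 145, 149 − 3² = 140, 149 − 4² = 133, 149 − 5² = 124, 149 − 6² = 113, 149 − 7² = 100 = 10² ⇒ 149 = 7² + 10².
  Combine using the Brahmagupta–Fibonacci identity (a² + b²)(c² + d²) = (ac − bd)² + (ad + bc)² = (ac + bd)² + (ad − bc)²:
  101 · 149 = 15049: from (1² + 10²)(7² + 10²), take (1·7 − 10·10, 1·10 + 10·7) = (7 − 100, 10 + 70) = (-93, 80); dropping signs (only squares matter) gives (93, 80); check 93² + 80² = 8649 + 6400 = 15049 ✓.
Step 4: Order so x ≤ y and verify: 80² + 93² = 6400 + 8649 = 15049 = n. ✓

n = 15049 = 80² + 93² (one valid representation with x ≤ y).


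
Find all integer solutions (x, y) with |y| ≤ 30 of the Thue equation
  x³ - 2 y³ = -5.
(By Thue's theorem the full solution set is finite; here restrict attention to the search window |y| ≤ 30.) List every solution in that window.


The equation is x³ - 2y³ = -5. For fixed y, x³ = 2·y³ − 5, so a solution requires the RHS to be a perfect cube.
Strategy: iterate y from -30 to 30, compute RHS = 2·y³ − 5, and check whether it is a (positive or negative) perfect cube.
Check small values of y:
  y = 0: RHS = -5 is not a perfect cube.
  y = 1: RHS = -3 is not a perfect cube.
  y = -1: RHS = -7 is not a perfect cube.
  y = 2: RHS = 11 is not a perfect cube.
  y = -2: RHS = -21 is not a perfect cube.
  y = 3: RHS = 49 is not a perfect cube.
  y = -3: RHS = -59 is not a perfect cube.
Continuing the search up to |y| = 30 finds no solutions either.
No (x, y) in the scanned range satisfies the equation.

No integer solutions with |y| ≤ 30.


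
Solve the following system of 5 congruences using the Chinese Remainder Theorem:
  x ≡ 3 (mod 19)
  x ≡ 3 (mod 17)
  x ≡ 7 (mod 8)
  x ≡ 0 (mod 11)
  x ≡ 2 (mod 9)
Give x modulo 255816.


Product of moduli M = 19 · 17 · 8 · 11 · 9 = 255816.
Merge one congruence at a time:
  Start: x ≡ 3 (mod 19).
  Combine with x ≡ 3 (mod 17); new modulus lcm = 323.
    Write x = 3 + 19·t and substitute into x ≡ 3 (mod 17): 19·t ≡ 3 − 3 = 0 (mod 17).
    Reduce coefficients mod 17: 2·t ≡ 0 (mod 17).
    The inverse of 2 mod 17 is 9 (since 2·9 = 18 = 1·17 + 1), so t ≡ 9·0 = 0 ≡ 0 (mod 17).
    Then x = 3 + 19·0 = 3, valid modulo lcm(19, 17) = 323: x ≡ 3 (mod 323).
  Combine with x ≡ 7 (mod 8); new modulus lcm = 2584.
    Write x = 3 + 323·t and substitute into x ≡ 7 (mod 8): 323·t ≡ 7 − 3 = 4 (mod 8).
    Reduce coefficients mod 8: 3·t ≡ 4 (mod 8).
    The inverse of 3 mod 8 is 3 (since 3·3 = 9 = 1·8 + 1), so t ≡ 3·4 = 12 ≡ 4 (mod 8).
    Then x = 3 + 323·4 = 1295, valid modulo lcm(323, 8) = 2584: x ≡ 1295 (mod 2584).
  Combine with x ≡ 0 (mod 11); new modulus lcm = 28424.
    Write x = 1295 + 2584·t and substitute into x ≡ 0 (mod 11): 2584·t ≡ 0 − 1295 = -1295 (mod 11).
    Reduce coefficients mod 11: 10·t ≡ 3 (mod 11).
    The inverse of 10 mod 11 is 10 (since 10·10 = 100 = 9·11 + 1), so t ≡ 10·3 = 30 ≡ 8 (mod 11).
    Then x = 1295 + 2584·8 = 21967, valid modulo lcm(2584, 11) = 28424: x ≡ 21967 (mod 28424).
  Combine with x ≡ 2 (mod 9); new modulus lcm = 255816.
    Write x = 21967 + 28424·t and substitute into x ≡ 2 (mod 9): 28424·t ≡ 2 − 21967 = -21965 (mod 9).
    Reduce coefficients mod 9: 2·t ≡ 4 (mod 9).
    The inverse of 2 mod 9 is 5 (since 2·5 = 10 = 1·9 + 1), so t ≡ 5·4 = 20 ≡ 2 (mod 9).
    Then x = 21967 + 28424·2 = 78815, valid modulo lcm(28424, 9) = 255816: x ≡ 78815 (mod 255816).
Verify against each original: 78815 mod 19 = 3, 78815 mod 17 = 3, 78815 mod 8 = 7, 78815 mod 11 = 0, 78815 mod 9 = 2.

x ≡ 78815 (mod 255816).


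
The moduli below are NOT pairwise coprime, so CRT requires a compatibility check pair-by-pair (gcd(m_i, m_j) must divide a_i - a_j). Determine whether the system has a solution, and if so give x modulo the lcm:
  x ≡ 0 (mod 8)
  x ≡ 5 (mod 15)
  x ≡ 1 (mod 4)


Moduli 8, 15, 4 are not pairwise coprime, so CRT works modulo lcm(m_i) when all pairwise compatibility conditions hold.
Pairwise compatibility: gcd(m_i, m_j) must divide a_i - a_j for every pair.
Merge one congruence at a time:
  Start: x ≡ 0 (mod 8).
  Combine with x ≡ 5 (mod 15): gcd(8, 15) = 1; 5 - 0 = 5, which IS divisible by 1, so compatible.
    Write x = 0 + 8·t and substitute into x ≡ 5 (mod 15): 8·t ≡ 5 − 0 = 5 (mod 15).
    The inverse of 8 mod 15 is 2 (since 8·2 = 16 = 1·15 + 1), so t ≡ 2·5 = 10 ≡ 10 (mod 15).
    Then x = 0 + 8·10 = 80, valid modulo lcm(8, 15) = 120: x ≡ 80 (mod 120).
  Combine with x ≡ 1 (mod 4): gcd(120, 4) = 4, and 1 - 80 = -79 is NOT divisible by 4.
    ⇒ system is inconsistent (no integer solution).

No solution (the system is inconsistent).


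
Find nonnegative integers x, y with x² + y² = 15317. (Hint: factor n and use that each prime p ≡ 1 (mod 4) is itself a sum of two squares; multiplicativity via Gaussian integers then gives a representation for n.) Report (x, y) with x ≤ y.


Step 1: Factor n = 15317 = 17^2 · 53.
Step 2: Check the mod-4 condition on each prime factor: 17 ≡ 1 (mod 4), exponent 2; 53 ≡ 1 (mod 4), exponent 1.
All primes ≡ 3 (mod 4) appear to even exponent (or don't appear), so by the two-squares theorem n IS expressible as a sum of two squares.
Step 3: Build a representation. Here n = 17 · 17 · 53 is a product of primes ≡ 1 (mod 4). Each prime p ≡ 1 (mod 4) is itself a sum of two squares; find a² by testing p − a² for a perfect square:
  17: 17 − 1² = 16 = 4² ⇒ 17 = 1² + 4².
  53: 53 − 1² = 52, 53 − 2² = 49 = 7² ⇒ 53 = 2² + 7².
  Combine using the Brahmagupta–Fibonacci identity (a² + b²)(c² + d²) = (ac − bd)² + (ad + bc)² = (ac + bd)² + (ad − bc)²:
  17 · 17 = 289: from (1² + 4²)(1² + 4²), take (1·1 − 4·4, 1·4 + 4·1) = (1 − 16, 4 + 4) = (-15, 8); dropping signs (only squares matter) gives (15, 8); check 15² + 8² = 225 + 64 = 289 ✓.
  289 · 53 = 15317: from (15² + 8²)(2² + 7²), take (15·2 − 8·7, 15·7 + 8·2) = (30 − 56, 105 + 16) = (-26, 121); dropping signs (only squares matter) gives (26, 121); check 26² + 121² = 676 + 14641 = 15317 ✓.
Step 4: Order so x ≤ y and verify: 26² + 121² = 676 + 14641 = 15317 = n. ✓

n = 15317 = 26² + 121² (one valid representation with x ≤ y).


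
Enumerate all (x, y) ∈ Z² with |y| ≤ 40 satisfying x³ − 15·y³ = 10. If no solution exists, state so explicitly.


The equation is x³ - 15y³ = 10. For fixed y, x³ = 15·y³ + 10, so a solution requires the RHS to be a perfect cube.
Strategy: iterate y from -40 to 40, compute RHS = 15·y³ + 10, and check whether it is a (positive or negative) perfect cube.
Check small values of y:
  y = 0: RHS = 10 is not a perfect cube.
  y = 1: RHS = 25 is not a perfect cube.
  y = -1: RHS = -5 is not a perfect cube.
  y = 2: RHS = 130 is not a perfect cube.
  y = -2: RHS = -110 is not a perfect cube.
  y = 3: RHS = 415 is not a perfect cube.
  y = -3: RHS = -395 is not a perfect cube.
Continuing the search up to |y| = 40 finds no solutions either.
No (x, y) in the scanned range satisfies the equation.

No integer solutions with |y| ≤ 40.


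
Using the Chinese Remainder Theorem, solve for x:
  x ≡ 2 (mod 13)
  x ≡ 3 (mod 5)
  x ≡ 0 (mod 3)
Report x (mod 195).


Moduli 13, 5, 3 are pairwise coprime; by CRT there is a unique solution modulo M = 13 · 5 · 3 = 195.
Solve pairwise, accumulating the modulus:
  Start with x ≡ 2 (mod 13).
  Combine with x ≡ 3 (mod 5): since gcd(13, 5) = 1, we get a unique residue mod 65.
    Write x = 2 + 13·t and substitute into x ≡ 3 (mod 5): 13·t ≡ 3 − 2 = 1 (mod 5).
    Reduce coefficients mod 5: 3·t ≡ 1 (mod 5).
    The inverse of 3 mod 5 is 2 (since 3·2 = 6 = 1·5 + 1), so t ≡ 2·1 = 2 ≡ 2 (mod 5).
    Then x = 2 + 13·2 = 28, valid modulo lcm(13, 5) = 65: x ≡ 28 (mod 65).
  Combine with x ≡ 0 (mod 3): since gcd(65, 3) = 1, we get a unique residue mod 195.
    Write x = 28 + 65·t and substitute into x ≡ 0 (mod 3): 65·t ≡ 0 − 28 = -28 (mod 3).
    Reduce coefficients mod 3: 2·t ≡ 2 (mod 3).
    The inverse of 2 mod 3 is 2 (since 2·2 = 4 = 1·3 + 1), so t ≡ 2·2 = 4 ≡ 1 (mod 3).
    Then x = 28 + 65·1 = 93, valid modulo lcm(65, 3) = 195: x ≡ 93 (mod 195).
Verify: 93 mod 13 = 2 ✓, 93 mod 5 = 3 ✓, 93 mod 3 = 0 ✓.

x ≡ 93 (mod 195).


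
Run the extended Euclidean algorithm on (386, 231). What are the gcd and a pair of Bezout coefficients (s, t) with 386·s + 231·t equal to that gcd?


Euclidean algorithm on (386, 231) — divide until remainder is 0:
  386 = 1 · 231 + 155
  231 = 1 · 155 + 76
  155 = 2 · 76 + 3
  76 = 25 · 3 + 1
  3 = 3 · 1 + 0
gcd(386, 231) = 1.
Track Bezout coefficients alongside the remainders: start with r₀ = 386 = a·1 + b·0 (s = 1, t = 0) and r₁ = 231 = a·0 + b·1 (s = 0, t = 1); each new remainder r_{k+1} = r_{k-1} − q_k·r_k inherits s_{k+1} = s_{k-1} − q_k·s_k, t_{k+1} = t_{k-1} − q_k·t_k, so r_k = a·s_k + b·t_k at every step:
  q = 1: r = 155, s = 1 − 1·0 = 1, t = 0 − 1·1 = -1  (check: 386·1 + 231·(-1) = 155)
  q = 1: r = 76, s = 0 − 1·1 = -1, t = 1 − 1·(-1) = 2  (check: 386·(-1) + 231·2 = 76)
  q = 2: r = 3, s = 1 − 2·(-1) = 3, t = -1 − 2·2 = -5  (check: 386·3 + 231·(-5) = 3)
  q = 25: r = 1, s = -1 − 25·3 = -76, t = 2 − 25·(-5) = 127  (check: 386·(-76) + 231·127 = 1)
The row with r = 1 (the gcd) gives the Bezout coefficients s = -76, t = 127.
Result: 386 · (-76) + 231 · (127) = 1.

gcd(386, 231) = 1; s = -76, t = 127 (check: 386·(-76) + 231·127 = 1).


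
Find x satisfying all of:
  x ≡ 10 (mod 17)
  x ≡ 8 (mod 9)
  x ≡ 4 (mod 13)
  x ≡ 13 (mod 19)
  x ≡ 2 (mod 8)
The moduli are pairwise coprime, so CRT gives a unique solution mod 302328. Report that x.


Product of moduli M = 17 · 9 · 13 · 19 · 8 = 302328.
Merge one congruence at a time:
  Start: x ≡ 10 (mod 17).
  Combine with x ≡ 8 (mod 9); new modulus lcm = 153.
    Write x = 10 + 17·t and substitute into x ≡ 8 (mod 9): 17·t ≡ 8 − 10 = -2 (mod 9).
    Reduce coefficients mod 9: 8·t ≡ 7 (mod 9).
    The inverse of 8 mod 9 is 8 (since 8·8 = 64 = 7·9 + 1), so t ≡ 8·7 = 56 ≡ 2 (mod 9).
    Then x = 10 + 17·2 = 44, valid modulo lcm(17, 9) = 153: x ≡ 44 (mod 153).
  Combine with x ≡ 4 (mod 13); new modulus lcm = 1989.
    Write x = 44 + 153·t and substitute into x ≡ 4 (mod 13): 153·t ≡ 4 − 44 = -40 (mod 13).
    Reduce coefficients mod 13: 10·t ≡ 12 (mod 13).
    The inverse of 10 mod 13 is 4 (since 10·4 = 40 = 3·13 + 1), so t ≡ 4·12 = 48 ≡ 9 (mod 13).
    Then x = 44 + 153·9 = 1421, valid modulo lcm(153, 13) = 1989: x ≡ 1421 (mod 1989).
  Combine with x ≡ 13 (mod 19); new modulus lcm = 37791.
    Write x = 1421 + 1989·t and substitute into x ≡ 13 (mod 19): 1989·t ≡ 13 − 1421 = -1408 (mod 19).
    Reduce coefficients mod 19: 13·t ≡ 17 (mod 19).
    The inverse of 13 mod 19 is 3 (since 13·3 = 39 = 2·19 + 1), so t ≡ 3·17 = 51 ≡ 13 (mod 19).
    Then x = 1421 + 1989·13 = 27278, valid modulo lcm(1989, 19) = 37791: x ≡ 27278 (mod 37791).
  Combine with x ≡ 2 (mod 8); new modulus lcm = 302328.
    Write x = 27278 + 37791·t and substitute into x ≡ 2 (mod 8): 37791·t ≡ 2 − 27278 = -27276 (mod 8).
    Reduce coefficients mod 8: 7·t ≡ 4 (mod 8).
    The inverse of 7 mod 8 is 7 (since 7·7 = 49 = 6·8 + 1), so t ≡ 7·4 = 28 ≡ 4 (mod 8).
    Then x = 27278 + 37791·4 = 178442, valid modulo lcm(37791, 8) = 302328: x ≡ 178442 (mod 302328).
Verify against each original: 178442 mod 17 = 10, 178442 mod 9 = 8, 178442 mod 13 = 4, 178442 mod 19 = 13, 178442 mod 8 = 2.

x ≡ 178442 (mod 302328).


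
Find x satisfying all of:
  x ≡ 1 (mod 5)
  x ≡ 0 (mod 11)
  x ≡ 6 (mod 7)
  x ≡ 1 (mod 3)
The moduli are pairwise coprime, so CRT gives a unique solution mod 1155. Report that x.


Product of moduli M = 5 · 11 · 7 · 3 = 1155.
Merge one congruence at a time:
  Start: x ≡ 1 (mod 5).
  Combine with x ≡ 0 (mod 11); new modulus lcm = 55.
    Write x = 1 + 5·t and substitute into x ≡ 0 (mod 11): 5·t ≡ 0 − 1 = -1 (mod 11).
    Reduce coefficients mod 11: 5·t ≡ 10 (mod 11).
    The inverse of 5 mod 11 is 9 (since 5·9 = 45 = 4·11 + 1), so t ≡ 9·10 = 90 ≡ 2 (mod 11).
    Then x = 1 + 5·2 = 11, valid modulo lcm(5, 11) = 55: x ≡ 11 (mod 55).
  Combine with x ≡ 6 (mod 7); new modulus lcm = 385.
    Write x = 11 + 55·t and substitute into x ≡ 6 (mod 7): 55·t ≡ 6 − 11 = -5 (mod 7).
    Reduce coefficients mod 7: 6·t ≡ 2 (mod 7).
    The inverse of 6 mod 7 is 6 (since 6·6 = 36 = 5·7 + 1), so t ≡ 6·2 = 12 ≡ 5 (mod 7).
    Then x = 11 + 55·5 = 286, valid modulo lcm(55, 7) = 385: x ≡ 286 (mod 385).
  Combine with x ≡ 1 (mod 3); new modulus lcm = 1155.
    Write x = 286 + 385·t and substitute into x ≡ 1 (mod 3): 385·t ≡ 1 − 286 = -285 (mod 3).
    Reduce coefficients mod 3: 1·t ≡ 0 (mod 3).
    So t ≡ 0 (mod 3).
    Then x = 286 + 385·0 = 286, valid modulo lcm(385, 3) = 1155: x ≡ 286 (mod 1155).
Verify against each original: 286 mod 5 = 1, 286 mod 11 = 0, 286 mod 7 = 6, 286 mod 3 = 1.

x ≡ 286 (mod 1155).


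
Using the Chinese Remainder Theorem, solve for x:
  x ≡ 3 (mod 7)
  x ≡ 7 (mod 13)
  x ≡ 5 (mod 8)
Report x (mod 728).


Moduli 7, 13, 8 are pairwise coprime; by CRT there is a unique solution modulo M = 7 · 13 · 8 = 728.
Solve pairwise, accumulating the modulus:
  Start with x ≡ 3 (mod 7).
  Combine with x ≡ 7 (mod 13): since gcd(7, 13) = 1, we get a unique residue mod 91.
    Write x = 3 + 7·t and substitute into x ≡ 7 (mod 13): 7·t ≡ 7 − 3 = 4 (mod 13).
    The inverse of 7 mod 13 is 2 (since 7·2 = 14 = 1·13 + 1), so t ≡ 2·4 = 8 ≡ 8 (mod 13).
    Then x = 3 + 7·8 = 59, valid modulo lcm(7, 13) = 91: x ≡ 59 (mod 91).
  Combine with x ≡ 5 (mod 8): since gcd(91, 8) = 1, we get a unique residue mod 728.
    Write x = 59 + 91·t and substitute into x ≡ 5 (mod 8): 91·t ≡ 5 − 59 = -54 (mod 8).
    Reduce coefficients mod 8: 3·t ≡ 2 (mod 8).
    The inverse of 3 mod 8 is 3 (since 3·3 = 9 = 1·8 + 1), so t ≡ 3·2 = 6 ≡ 6 (mod 8).
    Then x = 59 + 91·6 = 605, valid modulo lcm(91, 8) = 728: x ≡ 605 (mod 728).
Verify: 605 mod 7 = 3 ✓, 605 mod 13 = 7 ✓, 605 mod 8 = 5 ✓.

x ≡ 605 (mod 728).


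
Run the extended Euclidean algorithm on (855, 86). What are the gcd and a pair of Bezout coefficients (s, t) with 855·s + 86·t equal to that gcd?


Euclidean algorithm on (855, 86) — divide until remainder is 0:
  855 = 9 · 86 + 81
  86 = 1 · 81 + 5
  81 = 16 · 5 + 1
  5 = 5 · 1 + 0
gcd(855, 86) = 1.
Track Bezout coefficients alongside the remainders: start with r₀ = 855 = a·1 + b·0 (s = 1, t = 0) and r₁ = 86 = a·0 + b·1 (s = 0, t = 1); each new remainder r_{k+1} = r_{k-1} − q_k·r_k inherits s_{k+1} = s_{k-1} − q_k·s_k, t_{k+1} = t_{k-1} − q_k·t_k, so r_k = a·s_k + b·t_k at every step:
  q = 9: r = 81, s = 1 − 9·0 = 1, t = 0 − 9·1 = -9  (check: 855·1 + 86·(-9) = 81)
  q = 1: r = 5, s = 0 − 1·1 = -1, t = 1 − 1·(-9) = 10  (check: 855·(-1) + 86·10 = 5)
  q = 16: r = 1, s = 1 − 16·(-1) = 17, t = -9 − 16·10 = -169  (check: 855·17 + 86·(-169) = 1)
The row with r = 1 (the gcd) gives the Bezout coefficients s = 17, t = -169.
Result: 855 · (17) + 86 · (-169) = 1.

gcd(855, 86) = 1; s = 17, t = -169 (check: 855·17 + 86·(-169) = 1).


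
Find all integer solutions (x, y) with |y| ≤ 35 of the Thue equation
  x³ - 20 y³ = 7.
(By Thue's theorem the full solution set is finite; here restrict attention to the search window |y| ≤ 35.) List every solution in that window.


The equation is x³ - 20y³ = 7. For fixed y, x³ = 20·y³ + 7, so a solution requires the RHS to be a perfect cube.
Strategy: iterate y from -35 to 35, compute RHS = 20·y³ + 7, and check whether it is a (positive or negative) perfect cube.
Check small values of y:
  y = 0: RHS = 7 is not a perfect cube.
  y = 1: RHS = 27 = (3)³ ⇒ x = 3 works.
  y = -1: RHS = -13 is not a perfect cube.
  y = 2: RHS = 167 is not a perfect cube.
  y = -2: RHS = -153 is not a perfect cube.
  y = 3: RHS = 547 is not a perfect cube.
  y = -3: RHS = -533 is not a perfect cube.
Continuing the search up to |y| = 35 finds no further solutions beyond those listed.
Collected solutions: (3, 1).

Solutions (with |y| ≤ 35): (3, 1).


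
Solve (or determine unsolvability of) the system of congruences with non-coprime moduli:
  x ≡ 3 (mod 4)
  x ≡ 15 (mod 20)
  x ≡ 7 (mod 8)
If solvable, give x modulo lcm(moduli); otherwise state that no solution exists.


Moduli 4, 20, 8 are not pairwise coprime, so CRT works modulo lcm(m_i) when all pairwise compatibility conditions hold.
Pairwise compatibility: gcd(m_i, m_j) must divide a_i - a_j for every pair.
Merge one congruence at a time:
  Start: x ≡ 3 (mod 4).
  Combine with x ≡ 15 (mod 20): gcd(4, 20) = 4; 15 - 3 = 12, which IS divisible by 4, so compatible.
    Write x = 3 + 4·t and substitute into x ≡ 15 (mod 20): 4·t ≡ 15 − 3 = 12 (mod 20).
    Divide the congruence (and modulus) by g = 4: 1·t ≡ 3 (mod 5).
    So t ≡ 3 (mod 5).
    Then x = 3 + 4·3 = 15, valid modulo lcm(4, 20) = 20: x ≡ 15 (mod 20).
  Combine with x ≡ 7 (mod 8): gcd(20, 8) = 4; 7 - 15 = -8, which IS divisible by 4, so compatible.
    Write x = 15 + 20·t and substitute into x ≡ 7 (mod 8): 20·t ≡ 7 − 15 = -8 (mod 8).
    Divide the congruence (and modulus) by g = 4: 5·t ≡ -2 (mod 2).
    Reduce coefficients mod 2: 1·t ≡ 0 (mod 2).
    So t ≡ 0 (mod 2).
    Then x = 15 + 20·0 = 15, valid modulo lcm(20, 8) = 40: x ≡ 15 (mod 40).
Verify: 15 mod 4 = 3, 15 mod 20 = 15, 15 mod 8 = 7.

x ≡ 15 (mod 40).


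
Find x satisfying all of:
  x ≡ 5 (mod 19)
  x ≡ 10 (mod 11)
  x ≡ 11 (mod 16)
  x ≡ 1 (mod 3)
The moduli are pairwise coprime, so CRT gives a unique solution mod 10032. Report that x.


Product of moduli M = 19 · 11 · 16 · 3 = 10032.
Merge one congruence at a time:
  Start: x ≡ 5 (mod 19).
  Combine with x ≡ 10 (mod 11); new modulus lcm = 209.
    Write x = 5 + 19·t and substitute into x ≡ 10 (mod 11): 19·t ≡ 10 − 5 = 5 (mod 11).
    Reduce coefficients mod 11: 8·t ≡ 5 (mod 11).
    The inverse of 8 mod 11 is 7 (since 8·7 = 56 = 5·11 + 1), so t ≡ 7·5 = 35 ≡ 2 (mod 11).
    Then x = 5 + 19·2 = 43, valid modulo lcm(19, 11) = 209: x ≡ 43 (mod 209).
  Combine with x ≡ 11 (mod 16); new modulus lcm = 3344.
    Write x = 43 + 209·t and substitute into x ≡ 11 (mod 16): 209·t ≡ 11 − 43 = -32 (mod 16).
    Reduce coefficients mod 16: 1·t ≡ 0 (mod 16).
    So t ≡ 0 (mod 16).
    Then x = 43 + 209·0 = 43, valid modulo lcm(209, 16) = 3344: x ≡ 43 (mod 3344).
  Combine with x ≡ 1 (mod 3); new modulus lcm = 10032.
    Write x = 43 + 3344·t and substitute into x ≡ 1 (mod 3): 3344·t ≡ 1 − 43 = -42 (mod 3).
    Reduce coefficients mod 3: 2·t ≡ 0 (mod 3).
    The inverse of 2 mod 3 is 2 (since 2·2 = 4 = 1·3 + 1), so t ≡ 2·0 = 0 ≡ 0 (mod 3).
    Then x = 43 + 3344·0 = 43, valid modulo lcm(3344, 3) = 10032: x ≡ 43 (mod 10032).
Verify against each original: 43 mod 19 = 5, 43 mod 11 = 10, 43 mod 16 = 11, 43 mod 3 = 1.

x ≡ 43 (mod 10032).


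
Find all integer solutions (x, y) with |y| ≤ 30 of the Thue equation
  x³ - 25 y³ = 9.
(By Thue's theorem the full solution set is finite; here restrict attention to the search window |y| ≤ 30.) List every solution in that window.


The equation is x³ - 25y³ = 9. For fixed y, x³ = 25·y³ + 9, so a solution requires the RHS to be a perfect cube.
Strategy: iterate y from -30 to 30, compute RHS = 25·y³ + 9, and check whether it is a (positive or negative) perfect cube.
Check small values of y:
  y = 0: RHS = 9 is not a perfect cube.
  y = 1: RHS = 34 is not a perfect cube.
  y = -1: RHS = -16 is not a perfect cube.
  y = 2: RHS = 209 is not a perfect cube.
  y = -2: RHS = -191 is not a perfect cube.
  y = 3: RHS = 684 is not a perfect cube.
  y = -3: RHS = -666 is not a perfect cube.
Continuing the search up to |y| = 30 finds no solutions either.
No (x, y) in the scanned range satisfies the equation.

No integer solutions with |y| ≤ 30.


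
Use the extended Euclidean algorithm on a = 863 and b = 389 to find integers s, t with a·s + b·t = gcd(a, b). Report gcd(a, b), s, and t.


Euclidean algorithm on (863, 389) — divide until remainder is 0:
  863 = 2 · 389 + 85
  389 = 4 · 85 + 49
  85 = 1 · 49 + 36
  49 = 1 · 36 + 13
  36 = 2 · 13 + 10
  13 = 1 · 10 + 3
  10 = 3 · 3 + 1
  3 = 3 · 1 + 0
gcd(863, 389) = 1.
Track Bezout coefficients alongside the remainders: start with r₀ = 863 = a·1 + b·0 (s = 1, t = 0) and r₁ = 389 = a·0 + b·1 (s = 0, t = 1); each new remainder r_{k+1} = r_{k-1} − q_k·r_k inherits s_{k+1} = s_{k-1} − q_k·s_k, t_{k+1} = t_{k-1} − q_k·t_k, so r_k = a·s_k + b·t_k at every step:
  q = 2: r = 85, s = 1 − 2·0 = 1, t = 0 − 2·1 = -2  (check: 863·1 + 389·(-2) = 85)
  q = 4: r = 49, s = 0 − 4·1 = -4, t = 1 − 4·(-2) = 9  (check: 863·(-4) + 389·9 = 49)
  q = 1: r = 36, s = 1 − 1·(-4) = 5, t = -2 − 1·9 = -11  (check: 863·5 + 389·(-11) = 36)
  q = 1: r = 13, s = -4 − 1·5 = -9, t = 9 − 1·(-11) = 20  (check: 863·(-9) + 389·20 = 13)
  q = 2: r = 10, s = 5 − 2·(-9) = 23, t = -11 − 2·20 = -51  (check: 863·23 + 389·(-51) = 10)
  q = 1: r = 3, s = -9 − 1·23 = -32, t = 20 − 1·(-51) = 71  (check: 863·(-32) + 389·71 = 3)
  q = 3: r = 1, s = 23 − 3·(-32) = 119, t = -51 − 3·71 = -264  (check: 863·119 + 389·(-264) = 1)
The row with r = 1 (the gcd) gives the Bezout coefficients s = 119, t = -264.
Result: 863 · (119) + 389 · (-264) = 1.

gcd(863, 389) = 1; s = 119, t = -264 (check: 863·119 + 389·(-264) = 1).


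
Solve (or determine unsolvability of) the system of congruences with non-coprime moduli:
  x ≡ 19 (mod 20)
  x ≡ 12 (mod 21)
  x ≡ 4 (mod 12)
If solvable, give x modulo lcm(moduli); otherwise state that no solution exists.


Moduli 20, 21, 12 are not pairwise coprime, so CRT works modulo lcm(m_i) when all pairwise compatibility conditions hold.
Pairwise compatibility: gcd(m_i, m_j) must divide a_i - a_j for every pair.
Merge one congruence at a time:
  Start: x ≡ 19 (mod 20).
  Combine with x ≡ 12 (mod 21): gcd(20, 21) = 1; 12 - 19 = -7, which IS divisible by 1, so compatible.
    Write x = 19 + 20·t and substitute into x ≡ 12 (mod 21): 20·t ≡ 12 − 19 = -7 (mod 21).
    Reduce coefficients mod 21: 20·t ≡ 14 (mod 21).
    The inverse of 20 mod 21 is 20 (since 20·20 = 400 = 19·21 + 1), so t ≡ 20·14 = 280 ≡ 7 (mod 21).
    Then x = 19 + 20·7 = 159, valid modulo lcm(20, 21) = 420: x ≡ 159 (mod 420).
  Combine with x ≡ 4 (mod 12): gcd(420, 12) = 12, and 4 - 159 = -155 is NOT divisible by 12.
    ⇒ system is inconsistent (no integer solution).

No solution (the system is inconsistent).


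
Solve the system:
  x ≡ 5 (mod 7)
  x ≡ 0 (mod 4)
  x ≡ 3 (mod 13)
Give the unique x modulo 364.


Moduli 7, 4, 13 are pairwise coprime; by CRT there is a unique solution modulo M = 7 · 4 · 13 = 364.
Solve pairwise, accumulating the modulus:
  Start with x ≡ 5 (mod 7).
  Combine with x ≡ 0 (mod 4): since gcd(7, 4) = 1, we get a unique residue mod 28.
    Write x = 5 + 7·t and substitute into x ≡ 0 (mod 4): 7·t ≡ 0 − 5 = -5 (mod 4).
    Reduce coefficients mod 4: 3·t ≡ 3 (mod 4).
    The inverse of 3 mod 4 is 3 (since 3·3 = 9 = 2·4 + 1), so t ≡ 3·3 = 9 ≡ 1 (mod 4).
    Then x = 5 + 7·1 = 12, valid modulo lcm(7, 4) = 28: x ≡ 12 (mod 28).
  Combine with x ≡ 3 (mod 13): since gcd(28, 13) = 1, we get a unique residue mod 364.
    Write x = 12 + 28·t and substitute into x ≡ 3 (mod 13): 28·t ≡ 3 − 12 = -9 (mod 13).
    Reduce coefficients mod 13: 2·t ≡ 4 (mod 13).
    The inverse of 2 mod 13 is 7 (since 2·7 = 14 = 1·13 + 1), so t ≡ 7·4 = 28 ≡ 2 (mod 13).
    Then x = 12 + 28·2 = 68, valid modulo lcm(28, 13) = 364: x ≡ 68 (mod 364).
Verify: 68 mod 7 = 5 ✓, 68 mod 4 = 0 ✓, 68 mod 13 = 3 ✓.

x ≡ 68 (mod 364).


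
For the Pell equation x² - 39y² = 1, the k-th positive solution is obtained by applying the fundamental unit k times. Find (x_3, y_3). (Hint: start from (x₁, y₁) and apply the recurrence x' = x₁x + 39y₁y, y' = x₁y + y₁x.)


Step 1: Find the fundamental solution (x₁, y₁) of x² - 39y² = 1.
  Expand √39 as a continued fraction. a₀ = ⌊√39⌋ = 6; iterate m_{k+1} = d_k·a_k − m_k, d_{k+1} = (39 − m_{k+1}²)/d_k, a_{k+1} = ⌊(a₀ + m_{k+1})/d_{k+1}⌋ (starting m₀ = 0, d₀ = 1), with convergents p_k = a_k·p_{k-1} + p_{k-2}, q_k = a_k·q_{k-1} + q_{k-2} (p₋₁ = 1, q₋₁ = 0):
  k = 0: a₀ = 6; p₀/q₀ = 6/1; p₀² − 39·q₀² = 36 − 39 = -3.
  k = 1: m = 6, d = 3, a = ⌊(6 + 6)/3⌋ = 4; p/q = (4·6 + 1)/(4·1 + 0) = 25/4; p² − 39·q² = 625 − 624 = 1.
  The first convergent with p² − 39·q² = 1 gives the fundamental solution (x₁, y₁) = (25, 4).
Step 2: Apply the recurrence (x_{n+1}, y_{n+1}) = (x₁x_n + 39y₁y_n, x₁y_n + y₁x_n) repeatedly.
  From (x_1, y_1) = (25, 4): x_2 = 25·25 + 39·4·4 = 1249; y_2 = 25·4 + 4·25 = 200.
  From (x_2, y_2) = (1249, 200): x_3 = 25·1249 + 39·4·200 = 62425; y_3 = 25·200 + 4·1249 = 9996.
Step 3: Verify x_3² - 39·y_3² = 3896880625 - 3896880624 = 1 (should be 1). ✓

(x_1, y_1) = (25, 4); (x_3, y_3) = (62425, 9996).


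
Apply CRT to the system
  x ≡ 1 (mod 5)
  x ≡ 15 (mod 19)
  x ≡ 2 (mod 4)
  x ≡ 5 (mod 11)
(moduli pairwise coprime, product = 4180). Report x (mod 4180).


Product of moduli M = 5 · 19 · 4 · 11 = 4180.
Merge one congruence at a time:
  Start: x ≡ 1 (mod 5).
  Combine with x ≡ 15 (mod 19); new modulus lcm = 95.
    Write x = 1 + 5·t and substitute into x ≡ 15 (mod 19): 5·t ≡ 15 − 1 = 14 (mod 19).
    The inverse of 5 mod 19 is 4 (since 5·4 = 20 = 1·19 + 1), so t ≡ 4·14 = 56 ≡ 18 (mod 19).
    Then x = 1 + 5·18 = 91, valid modulo lcm(5, 19) = 95: x ≡ 91 (mod 95).
  Combine with x ≡ 2 (mod 4); new modulus lcm = 380.
    Write x = 91 + 95·t and substitute into x ≡ 2 (mod 4): 95·t ≡ 2 − 91 = -89 (mod 4).
    Reduce coefficients mod 4: 3·t ≡ 3 (mod 4).
    The inverse of 3 mod 4 is 3 (since 3·3 = 9 = 2·4 + 1), so t ≡ 3·3 = 9 ≡ 1 (mod 4).
    Then x = 91 + 95·1 = 186, valid modulo lcm(95, 4) = 380: x ≡ 186 (mod 380).
  Combine with x ≡ 5 (mod 11); new modulus lcm = 4180.
    Write x = 186 + 380·t and substitute into x ≡ 5 (mod 11): 380·t ≡ 5 − 186 = -181 (mod 11).
    Reduce coefficients mod 11: 6·t ≡ 6 (mod 11).
    The inverse of 6 mod 11 is 2 (since 6·2 = 12 = 1·11 + 1), so t ≡ 2·6 = 12 ≡ 1 (mod 11).
    Then x = 186 + 380·1 = 566, valid modulo lcm(380, 11) = 4180: x ≡ 566 (mod 4180).
Verify against each original: 566 mod 5 = 1, 566 mod 19 = 15, 566 mod 4 = 2, 566 mod 11 = 5.

x ≡ 566 (mod 4180).


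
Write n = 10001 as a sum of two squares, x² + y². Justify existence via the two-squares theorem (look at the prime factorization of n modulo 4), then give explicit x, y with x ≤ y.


Step 1: Factor n = 10001 = 73 · 137.
Step 2: Check the mod-4 condition on each prime factor: 73 ≡ 1 (mod 4), exponent 1; 137 ≡ 1 (mod 4), exponent 1.
All primes ≡ 3 (mod 4) appear to even exponent (or don't appear), so by the two-squares theorem n IS expressible as a sum of two squares.
Step 3: Build a representation. Here n = 73 · 137 is a product of primes ≡ 1 (mod 4). Each prime p ≡ 1 (mod 4) is itself a sum of two squares; find a² by testing p − a² for a perfect square:
  73: 73 − 1² = 72, 73 − 2² = 69, 73 − 3² = 64 = 8² ⇒ 73 = 3² + 8².
  137: 137 − 1² = 136, 137 − 2² = 133, 137 − 3² = 128, 137 − 4² = 121 = 11² ⇒ 137 = 4² + 11².
  Combine using the Brahmagupta–Fibonacci identity (a² + b²)(c² + d²) = (ac − bd)² + (ad + bc)² = (ac + bd)² + (ad − bc)²:
  73 · 137 = 10001: from (3² + 8²)(4² + 11²), take (3·4 − 8·11, 3·11 + 8·4) = (12 − 88, 33 + 32) = (-76, 65); dropping signs (only squares matter) gives (76, 65); check 76² + 65² = 5776 + 4225 = 10001 ✓.
Step 4: Order so x ≤ y and verify: 65² + 76² = 4225 + 5776 = 10001 = n. ✓

n = 10001 = 65² + 76² (one valid representation with x ≤ y).


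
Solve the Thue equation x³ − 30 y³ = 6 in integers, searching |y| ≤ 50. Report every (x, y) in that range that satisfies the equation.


The equation is x³ - 30y³ = 6. For fixed y, x³ = 30·y³ + 6, so a solution requires the RHS to be a perfect cube.
Strategy: iterate y from -50 to 50, compute RHS = 30·y³ + 6, and check whether it is a (positive or negative) perfect cube.
Check small values of y:
  y = 0: RHS = 6 is not a perfect cube.
  y = 1: RHS = 36 is not a perfect cube.
  y = -1: RHS = -24 is not a perfect cube.
  y = 2: RHS = 246 is not a perfect cube.
  y = -2: RHS = -234 is not a perfect cube.
  y = 3: RHS = 816 is not a perfect cube.
  y = -3: RHS = -804 is not a perfect cube.
Continuing the search up to |y| = 50 finds no solutions either.
No (x, y) in the scanned range satisfies the equation.

No integer solutions with |y| ≤ 50.


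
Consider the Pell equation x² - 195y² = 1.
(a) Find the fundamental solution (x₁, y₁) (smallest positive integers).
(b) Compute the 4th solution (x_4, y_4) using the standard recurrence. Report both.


Step 1: Find the fundamental solution (x₁, y₁) of x² - 195y² = 1.
  Expand √195 as a continued fraction. a₀ = ⌊√195⌋ = 13; iterate m_{k+1} = d_k·a_k − m_k, d_{k+1} = (195 − m_{k+1}²)/d_k, a_{k+1} = ⌊(a₀ + m_{k+1})/d_{k+1}⌋ (starting m₀ = 0, d₀ = 1), with convergents p_k = a_k·p_{k-1} + p_{k-2}, q_k = a_k·q_{k-1} + q_{k-2} (p₋₁ = 1, q₋₁ = 0):
  k = 0: a₀ = 13; p₀/q₀ = 13/1; p₀² − 195·q₀² = 169 − 195 = -26.
  k = 1: m = 13, d = 26, a = ⌊(13 + 13)/26⌋ = 1; p/q = (1·13 + 1)/(1·1 + 0) = 14/1; p² − 195·q² = 196 − 195 = 1.
  The first convergent with p² − 195·q² = 1 gives the fundamental solution (x₁, y₁) = (14, 1).
Step 2: Apply the recurrence (x_{n+1}, y_{n+1}) = (x₁x_n + 195y₁y_n, x₁y_n + y₁x_n) repeatedly.
  From (x_1, y_1) = (14, 1): x_2 = 14·14 + 195·1·1 = 391; y_2 = 14·1 + 1·14 = 28.
  From (x_2, y_2) = (391, 28): x_3 = 14·391 + 195·1·28 = 10934; y_3 = 14·28 + 1·391 = 783.
  From (x_3, y_3) = (10934, 783): x_4 = 14·10934 + 195·1·783 = 305761; y_4 = 14·783 + 1·10934 = 21896.
Step 3: Verify x_4² - 195·y_4² = 93489789121 - 93489789120 = 1 (should be 1). ✓

(x_1, y_1) = (14, 1); (x_4, y_4) = (305761, 21896).


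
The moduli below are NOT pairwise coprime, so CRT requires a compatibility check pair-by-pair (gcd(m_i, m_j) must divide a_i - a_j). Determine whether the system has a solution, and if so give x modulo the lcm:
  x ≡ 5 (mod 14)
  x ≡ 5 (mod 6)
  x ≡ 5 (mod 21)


Moduli 14, 6, 21 are not pairwise coprime, so CRT works modulo lcm(m_i) when all pairwise compatibility conditions hold.
Pairwise compatibility: gcd(m_i, m_j) must divide a_i - a_j for every pair.
Merge one congruence at a time:
  Start: x ≡ 5 (mod 14).
  Combine with x ≡ 5 (mod 6): gcd(14, 6) = 2; 5 - 5 = 0, which IS divisible by 2, so compatible.
    Write x = 5 + 14·t and substitute into x ≡ 5 (mod 6): 14·t ≡ 5 − 5 = 0 (mod 6).
    Divide the congruence (and modulus) by g = 2: 7·t ≡ 0 (mod 3).
    Reduce coefficients mod 3: 1·t ≡ 0 (mod 3).
    So t ≡ 0 (mod 3).
    Then x = 5 + 14·0 = 5, valid modulo lcm(14, 6) = 42: x ≡ 5 (mod 42).
  Combine with x ≡ 5 (mod 21): gcd(42, 21) = 21; 5 - 5 = 0, which IS divisible by 21, so compatible.
    Write x = 5 + 42·t and substitute into x ≡ 5 (mod 21): 42·t ≡ 5 − 5 = 0 (mod 21).
    Divide the congruence (and modulus) by g = 21: 2·t ≡ 0 (mod 1).
    Modulo 1 every t works; take t = 0.
    Then x = 5 + 42·0 = 5, valid modulo lcm(42, 21) = 42: x ≡ 5 (mod 42).
Verify: 5 mod 14 = 5, 5 mod 6 = 5, 5 mod 21 = 5.

x ≡ 5 (mod 42).


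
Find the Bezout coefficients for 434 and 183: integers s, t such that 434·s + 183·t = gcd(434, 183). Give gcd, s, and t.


Euclidean algorithm on (434, 183) — divide until remainder is 0:
  434 = 2 · 183 + 68
  183 = 2 · 68 + 47
  68 = 1 · 47 + 21
  47 = 2 · 21 + 5
  21 = 4 · 5 + 1
  5 = 5 · 1 + 0
gcd(434, 183) = 1.
Track Bezout coefficients alongside the remainders: start with r₀ = 434 = a·1 + b·0 (s = 1, t = 0) and r₁ = 183 = a·0 + b·1 (s = 0, t = 1); each new remainder r_{k+1} = r_{k-1} − q_k·r_k inherits s_{k+1} = s_{k-1} − q_k·s_k, t_{k+1} = t_{k-1} − q_k·t_k, so r_k = a·s_k + b·t_k at every step:
  q = 2: r = 68, s = 1 − 2·0 = 1, t = 0 − 2·1 = -2  (check: 434·1 + 183·(-2) = 68)
  q = 2: r = 47, s = 0 − 2·1 = -2, t = 1 − 2·(-2) = 5  (check: 434·(-2) + 183·5 = 47)
  q = 1: r = 21, s = 1 − 1·(-2) = 3, t = -2 − 1·5 = -7  (check: 434·3 + 183·(-7) = 21)
  q = 2: r = 5, s = -2 − 2·3 = -8, t = 5 − 2·(-7) = 19  (check: 434·(-8) + 183·19 = 5)
  q = 4: r = 1, s = 3 − 4·(-8) = 35, t = -7 − 4·19 = -83  (check: 434·35 + 183·(-83) = 1)
The row with r = 1 (the gcd) gives the Bezout coefficients s = 35, t = -83.
Result: 434 · (35) + 183 · (-83) = 1.

gcd(434, 183) = 1; s = 35, t = -83 (check: 434·35 + 183·(-83) = 1).


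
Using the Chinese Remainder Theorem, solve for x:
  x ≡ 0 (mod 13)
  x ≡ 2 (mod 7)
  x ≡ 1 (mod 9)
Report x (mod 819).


Moduli 13, 7, 9 are pairwise coprime; by CRT there is a unique solution modulo M = 13 · 7 · 9 = 819.
Solve pairwise, accumulating the modulus:
  Start with x ≡ 0 (mod 13).
  Combine with x ≡ 2 (mod 7): since gcd(13, 7) = 1, we get a unique residue mod 91.
    Write x = 0 + 13·t and substitute into x ≡ 2 (mod 7): 13·t ≡ 2 − 0 = 2 (mod 7).
    Reduce coefficients mod 7: 6·t ≡ 2 (mod 7).
    The inverse of 6 mod 7 is 6 (since 6·6 = 36 = 5·7 + 1), so t ≡ 6·2 = 12 ≡ 5 (mod 7).
    Then x = 0 + 13·5 = 65, valid modulo lcm(13, 7) = 91: x ≡ 65 (mod 91).
  Combine with x ≡ 1 (mod 9): since gcd(91, 9) = 1, we get a unique residue mod 819.
    Write x = 65 + 91·t and substitute into x ≡ 1 (mod 9): 91·t ≡ 1 − 65 = -64 (mod 9).
    Reduce coefficients mod 9: 1·t ≡ 8 (mod 9).
    So t ≡ 8 (mod 9).
    Then x = 65 + 91·8 = 793, valid modulo lcm(91, 9) = 819: x ≡ 793 (mod 819).
Verify: 793 mod 13 = 0 ✓, 793 mod 7 = 2 ✓, 793 mod 9 = 1 ✓.

x ≡ 793 (mod 819).


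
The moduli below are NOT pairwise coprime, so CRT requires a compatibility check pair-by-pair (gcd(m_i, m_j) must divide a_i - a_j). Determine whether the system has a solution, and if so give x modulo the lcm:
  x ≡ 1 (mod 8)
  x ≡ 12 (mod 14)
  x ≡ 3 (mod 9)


Moduli 8, 14, 9 are not pairwise coprime, so CRT works modulo lcm(m_i) when all pairwise compatibility conditions hold.
Pairwise compatibility: gcd(m_i, m_j) must divide a_i - a_j for every pair.
Merge one congruence at a time:
  Start: x ≡ 1 (mod 8).
  Combine with x ≡ 12 (mod 14): gcd(8, 14) = 2, and 12 - 1 = 11 is NOT divisible by 2.
    ⇒ system is inconsistent (no integer solution).

No solution (the system is inconsistent).


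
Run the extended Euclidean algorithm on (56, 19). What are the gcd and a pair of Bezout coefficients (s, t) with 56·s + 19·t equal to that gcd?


Euclidean algorithm on (56, 19) — divide until remainder is 0:
  56 = 2 · 19 + 18
  19 = 1 · 18 + 1
  18 = 18 · 1 + 0
gcd(56, 19) = 1.
Track Bezout coefficients alongside the remainders: start with r₀ = 56 = a·1 + b·0 (s = 1, t = 0) and r₁ = 19 = a·0 + b·1 (s = 0, t = 1); each new remainder r_{k+1} = r_{k-1} − q_k·r_k inherits s_{k+1} = s_{k-1} − q_k·s_k, t_{k+1} = t_{k-1} − q_k·t_k, so r_k = a·s_k + b·t_k at every step:
  q = 2: r = 18, s = 1 − 2·0 = 1, t = 0 − 2·1 = -2  (check: 56·1 + 19·(-2) = 18)
  q = 1: r = 1, s = 0 − 1·1 = -1, t = 1 − 1·(-2) = 3  (check: 56·(-1) + 19·3 = 1)
The row with r = 1 (the gcd) gives the Bezout coefficients s = -1, t = 3.
Result: 56 · (-1) + 19 · (3) = 1.

gcd(56, 19) = 1; s = -1, t = 3 (check: 56·(-1) + 19·3 = 1).


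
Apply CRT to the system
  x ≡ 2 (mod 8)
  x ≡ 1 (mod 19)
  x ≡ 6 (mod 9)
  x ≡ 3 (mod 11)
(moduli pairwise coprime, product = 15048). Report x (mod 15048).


Product of moduli M = 8 · 19 · 9 · 11 = 15048.
Merge one congruence at a time:
  Start: x ≡ 2 (mod 8).
  Combine with x ≡ 1 (mod 19); new modulus lcm = 152.
    Write x = 2 + 8·t and substitute into x ≡ 1 (mod 19): 8·t ≡ 1 − 2 = -1 (mod 19).
    Reduce coefficients mod 19: 8·t ≡ 18 (mod 19).
    The inverse of 8 mod 19 is 12 (since 8·12 = 96 = 5·19 + 1), so t ≡ 12·18 = 216 ≡ 7 (mod 19).
    Then x = 2 + 8·7 = 58, valid modulo lcm(8, 19) = 152: x ≡ 58 (mod 152).
  Combine with x ≡ 6 (mod 9); new modulus lcm = 1368.
    Write x = 58 + 152·t and substitute into x ≡ 6 (mod 9): 152·t ≡ 6 − 58 = -52 (mod 9).
    Reduce coefficients mod 9: 8·t ≡ 2 (mod 9).
    The inverse of 8 mod 9 is 8 (since 8·8 = 64 = 7·9 + 1), so t ≡ 8·2 = 16 ≡ 7 (mod 9).
    Then x = 58 + 152·7 = 1122, valid modulo lcm(152, 9) = 1368: x ≡ 1122 (mod 1368).
  Combine with x ≡ 3 (mod 11); new modulus lcm = 15048.
    Write x = 1122 + 1368·t and substitute into x ≡ 3 (mod 11): 1368·t ≡ 3 − 1122 = -1119 (mod 11).
    Reduce coefficients mod 11: 4·t ≡ 3 (mod 11).
    The inverse of 4 mod 11 is 3 (since 4·3 = 12 = 1·11 + 1), so t ≡ 3·3 = 9 ≡ 9 (mod 11).
    Then x = 1122 + 1368·9 = 13434, valid modulo lcm(1368, 11) = 15048: x ≡ 13434 (mod 15048).
Verify against each original: 13434 mod 8 = 2, 13434 mod 19 = 1, 13434 mod 9 = 6, 13434 mod 11 = 3.

x ≡ 13434 (mod 15048).


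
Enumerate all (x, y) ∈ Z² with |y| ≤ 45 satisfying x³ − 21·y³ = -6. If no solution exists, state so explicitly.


The equation is x³ - 21y³ = -6. For fixed y, x³ = 21·y³ − 6, so a solution requires the RHS to be a perfect cube.
Strategy: iterate y from -45 to 45, compute RHS = 21·y³ − 6, and check whether it is a (positive or negative) perfect cube.
Check small values of y:
  y = 0: RHS = -6 is not a perfect cube.
  y = 1: RHS = 15 is not a perfect cube.
  y = -1: RHS = -27 = (-3)³ ⇒ x = -3 works.
  y = 2: RHS = 162 is not a perfect cube.
  y = -2: RHS = -174 is not a perfect cube.
  y = 3: RHS = 561 is not a perfect cube.
  y = -3: RHS = -573 is not a perfect cube.
Continuing the search up to |y| = 45 finds no further solutions beyond those listed.
Collected solutions: (-3, -1).

Solutions (with |y| ≤ 45): (-3, -1).
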